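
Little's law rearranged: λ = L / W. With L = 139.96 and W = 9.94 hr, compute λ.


Little's law: L = λW → λ = L / W
= 139.96 / 9.94
= 14.08 per hour


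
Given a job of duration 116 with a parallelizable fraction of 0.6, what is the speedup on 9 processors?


Amdahl's law: T_p = T × ((1-p) + p/N)
= 116 × ((1-0.6) + 0.6/9)
= 116 × (0.40 + 0.0667)
= 116 × 0.4667
= 54.13
Speedup = 116/54.13
= 2.14×


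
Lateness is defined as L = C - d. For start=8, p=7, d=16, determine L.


Completion = 8 + 7 = 15
Lateness = C - d = 15 - 16
= -1


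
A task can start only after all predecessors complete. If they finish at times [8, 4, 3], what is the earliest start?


ES = max of all predecessor completion times
Predecessors: [8, 4, 3]
ES = max(8, 4, 3)
= 8


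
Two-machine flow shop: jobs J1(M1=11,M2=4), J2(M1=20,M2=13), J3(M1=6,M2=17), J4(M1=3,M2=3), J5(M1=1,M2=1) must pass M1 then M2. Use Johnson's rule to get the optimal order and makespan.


Johnson's rule:
Group 1 (M1≤M2, sort by M1): ['J5', 'J4', 'J3']
Group 2 (M1>M2, sort desc M2): ['J2', 'J1']
Sequence: J5 → J4 → J3 → J2 → J1
Makespan calculation:
  J5: M1 done=1, M2 done=2
  J4: M1 done=4, M2 done=7
  J3: M1 done=10, M2 done=27
  J2: M1 done=30, M2 done=43
  J1: M1 done=41, M2 done=47
= Sequence: J5 → J4 → J3 → J2 → J1, Makespan: 47


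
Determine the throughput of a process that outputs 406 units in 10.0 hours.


Throughput = units / time
= 406 / 10.0
= 40.6 units/hour


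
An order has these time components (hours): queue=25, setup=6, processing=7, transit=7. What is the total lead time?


Lead time = queue + setup + processing + transit
= 25 + 6 + 7 + 7
= 45 hours


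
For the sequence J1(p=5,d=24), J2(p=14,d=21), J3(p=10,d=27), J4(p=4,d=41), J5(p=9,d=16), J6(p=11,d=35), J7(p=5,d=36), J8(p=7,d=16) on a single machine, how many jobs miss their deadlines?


Completion vs due date:
  J1: C=5, d=24 → on time
  J2: C=19, d=21 → on time
  J3: C=29, d=27 → TARDY
  J4: C=33, d=41 → on time
  J5: C=42, d=16 → TARDY
  J6: C=53, d=35 → TARDY
  J7: C=58, d=36 → TARDY
  J8: C=65, d=16 → TARDY
Tardy jobs: J3, J5, J6, J7, J8
Count = 5


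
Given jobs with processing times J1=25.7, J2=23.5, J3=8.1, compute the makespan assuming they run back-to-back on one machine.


Sequential makespan: sum all processing times
= 25.7 + 23.5 + 8.1
= 57.3 time units


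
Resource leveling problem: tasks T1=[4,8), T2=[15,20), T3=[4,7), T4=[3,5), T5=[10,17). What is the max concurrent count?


Check each time point for overlaps:
  t=4: 3 tasks active (T1, T3, T4)
Max concurrent = 3


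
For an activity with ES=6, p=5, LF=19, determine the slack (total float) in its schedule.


EF = ES + duration = 6 + 5 = 11
LS = LF - duration = 19 - 5 = 14
Total Float = LF - EF = 19 - 11
(or LS - ES = 14 - 6)
= 8


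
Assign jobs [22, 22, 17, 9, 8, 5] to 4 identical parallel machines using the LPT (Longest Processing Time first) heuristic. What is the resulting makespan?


Jobs (LPT sorted): [22, 22, 17, 9, 8, 5]
Machines: 4
  J=22 → Machine 1 (load: 0+22=22)
  J=22 → Machine 2 (load: 0+22=22)
  J=17 → Machine 3 (load: 0+17=17)
  J=9 → Machine 4 (load: 0+9=9)
  J=8 → Machine 4 (load: 9+8=17)
  J=5 → Machine 3 (load: 17+5=22)
Machine loads: [22, 22, 22, 17]
Makespan = max = 22 time units


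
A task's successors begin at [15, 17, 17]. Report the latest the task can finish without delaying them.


LF = min of all successor start times
Successors start at: [15, 17, 17]
LF = min(15, 17, 17)
= 15


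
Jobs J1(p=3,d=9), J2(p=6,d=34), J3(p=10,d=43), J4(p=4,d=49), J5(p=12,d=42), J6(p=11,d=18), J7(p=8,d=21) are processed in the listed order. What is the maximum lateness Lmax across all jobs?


Lateness per job (L = C - d):
  J1: C=3, d=9, L=-6
  J2: C=9, d=34, L=-25
  J3: C=19, d=43, L=-24
  J4: C=23, d=49, L=-26
  J5: C=35, d=42, L=-7
  J6: C=46, d=18, L=28
  J7: C=54, d=21, L=33
Lmax = max(-6, -25, -24, -26, -7, 28, 33)
= 33


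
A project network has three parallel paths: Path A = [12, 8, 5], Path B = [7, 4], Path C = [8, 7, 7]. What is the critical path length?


Path A: 12 + 8 + 5 = 25
Path B: 7 + 4 = 11
Path C: 8 + 7 + 7 = 22
Critical path = longest = max(25, 11, 22)
= 25 (Path A)


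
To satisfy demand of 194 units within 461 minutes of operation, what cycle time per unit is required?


Cycle time = available time / demand
= 461 / 194
= 2.38 min/unit


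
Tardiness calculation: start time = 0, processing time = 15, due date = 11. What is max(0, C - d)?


Completion = start + processing = 0 + 15 = 15
Tardiness = max(0, C - d) = max(0, 15 - 11)
= max(0, 4)
= 4


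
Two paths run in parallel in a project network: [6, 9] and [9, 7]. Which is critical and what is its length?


Path A: 6 + 9 = 15
Path B: 9 + 7 = 16
Critical path = longest = max(15, 16)
= 16 (Path B)


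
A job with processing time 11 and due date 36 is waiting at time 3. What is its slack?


Slack = due - current_time - processing
= 36 - 3 - 11
= 22


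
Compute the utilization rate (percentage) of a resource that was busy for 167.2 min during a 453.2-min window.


Utilization = busy / total × 100
= 167.2 / 453.2 × 100
= 36.9%


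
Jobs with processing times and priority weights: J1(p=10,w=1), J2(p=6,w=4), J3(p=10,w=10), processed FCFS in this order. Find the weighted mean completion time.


Completion times:
  J1: C=10, w×C=1×10=10
  J2: C=16, w×C=4×16=64
  J3: C=26, w×C=10×26=260
Sum w×C = 334
Sum w = 15
Weighted avg = 334/15
= 22.27


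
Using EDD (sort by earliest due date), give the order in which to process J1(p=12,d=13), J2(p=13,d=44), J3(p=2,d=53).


EDD: sort by earliest due date
  J1: d=13, p=12
  J2: d=44, p=13
  J3: d=53, p=2
Order: J1 → J2 → J3


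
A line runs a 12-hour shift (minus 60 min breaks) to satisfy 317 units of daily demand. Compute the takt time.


Available = 12×60 - 60 = 660 min
Takt time = 660 / 317
= 2.08 min/unit


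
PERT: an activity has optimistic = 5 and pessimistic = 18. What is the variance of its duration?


σ² = ((p - o) / 6)² = (p - o)² / 36
= (18 - 5)² / 36
= 13² / 36
= 169 / 36
= 4.6944


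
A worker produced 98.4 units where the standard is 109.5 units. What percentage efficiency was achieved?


Efficiency = (actual / standard) × 100
= (98.4 / 109.5) × 100
= 89.9%


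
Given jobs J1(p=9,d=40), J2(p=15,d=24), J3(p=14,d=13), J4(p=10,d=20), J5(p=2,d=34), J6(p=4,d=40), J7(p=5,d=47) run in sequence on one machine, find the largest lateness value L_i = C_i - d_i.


Lateness per job (L = C - d):
  J1: C=9, d=40, L=-31
  J2: C=24, d=24, L=0
  J3: C=38, d=13, L=25
  J4: C=48, d=20, L=28
  J5: C=50, d=34, L=16
  J6: C=54, d=40, L=14
  J7: C=59, d=47, L=12
Lmax = max(-31, 0, 25, 28, 16, 14, 12)
= 28


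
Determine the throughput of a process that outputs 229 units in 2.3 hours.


Throughput = units / time
= 229 / 2.3
= 99.6 units/hour


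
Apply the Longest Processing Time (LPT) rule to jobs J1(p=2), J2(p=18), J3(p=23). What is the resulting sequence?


LPT: sort by longest processing time first
  J3: p=23
  J2: p=18
  J1: p=2
Order: J3 → J2 → J1


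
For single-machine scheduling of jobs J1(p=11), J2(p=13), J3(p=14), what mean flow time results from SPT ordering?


SPT order: J1 → J2 → J3
Completion times:
  J1: C=11
  J2: C=24
  J3: C=38
Sum = 73, n = 3
Mean flow = 73/3
= 24.33


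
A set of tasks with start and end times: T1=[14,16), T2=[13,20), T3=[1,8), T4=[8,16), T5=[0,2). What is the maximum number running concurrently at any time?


Check each time point for overlaps:
  t=14: 3 tasks active (T1, T2, T4)
Max concurrent = 3


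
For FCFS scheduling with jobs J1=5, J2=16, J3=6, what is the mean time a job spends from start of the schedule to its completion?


Completion times:
  J1: completes at 5
  J2: completes at 21
  J3: completes at 27
Sum = 53
Average = 53/3
= 17.67


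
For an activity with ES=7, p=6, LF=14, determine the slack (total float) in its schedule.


EF = ES + duration = 7 + 6 = 13
LS = LF - duration = 14 - 6 = 8
Total Float = LF - EF = 14 - 13
(or LS - ES = 8 - 7)
= 1


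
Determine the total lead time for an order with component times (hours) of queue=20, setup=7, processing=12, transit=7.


Lead time = queue + setup + processing + transit
= 20 + 7 + 12 + 7
= 46 hours


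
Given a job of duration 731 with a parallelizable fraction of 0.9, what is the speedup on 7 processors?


Amdahl's law: T_p = T × ((1-p) + p/N)
= 731 × ((1-0.9) + 0.9/7)
= 731 × (0.10 + 0.1286)
= 731 × 0.2286
= 167.09
Speedup = 731/167.09
= 4.38×


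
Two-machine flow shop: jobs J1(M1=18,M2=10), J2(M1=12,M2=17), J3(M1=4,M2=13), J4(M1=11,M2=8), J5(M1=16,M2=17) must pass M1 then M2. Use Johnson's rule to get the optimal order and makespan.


Johnson's rule:
Group 1 (M1≤M2, sort by M1): ['J3', 'J2', 'J5']
Group 2 (M1>M2, sort desc M2): ['J1', 'J4']
Sequence: J3 → J2 → J5 → J1 → J4
Makespan calculation:
  J3: M1 done=4, M2 done=17
  J2: M1 done=16, M2 done=34
  J5: M1 done=32, M2 done=51
  J1: M1 done=50, M2 done=61
  J4: M1 done=61, M2 done=69
= Sequence: J3 → J2 → J5 → J1 → J4, Makespan: 69


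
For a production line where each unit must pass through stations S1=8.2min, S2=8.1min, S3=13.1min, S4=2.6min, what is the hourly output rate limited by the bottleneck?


Bottleneck = longest station time
Station times: [8.2, 8.1, 13.1, 2.6]
Max = 13.1 min
Rate = 60 / 13.1
= 4.58 units/hour (bottleneck: 13.1min)


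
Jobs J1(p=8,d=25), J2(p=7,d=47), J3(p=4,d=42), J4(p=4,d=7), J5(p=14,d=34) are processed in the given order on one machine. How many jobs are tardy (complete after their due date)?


Completion vs due date:
  J1: C=8, d=25 → on time
  J2: C=15, d=47 → on time
  J3: C=19, d=42 → on time
  J4: C=23, d=7 → TARDY
  J5: C=37, d=34 → TARDY
Tardy jobs: J4, J5
Count = 2


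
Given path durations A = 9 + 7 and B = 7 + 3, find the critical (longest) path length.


Path A: 9 + 7 = 16
Path B: 7 + 3 = 10
Critical path = longest = max(16, 10)
= 16 (Path A)


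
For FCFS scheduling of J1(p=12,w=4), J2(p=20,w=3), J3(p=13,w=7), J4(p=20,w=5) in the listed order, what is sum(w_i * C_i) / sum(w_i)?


Completion times:
  J1: C=12, w×C=4×12=48
  J2: C=32, w×C=3×32=96
  J3: C=45, w×C=7×45=315
  J4: C=65, w×C=5×65=325
Sum w×C = 784
Sum w = 19
Weighted avg = 784/19
= 41.26


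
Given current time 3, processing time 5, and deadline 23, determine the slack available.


Slack = due - current_time - processing
= 23 - 3 - 5
= 15


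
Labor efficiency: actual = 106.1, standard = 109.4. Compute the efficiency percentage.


Efficiency = (actual / standard) × 100
= (106.1 / 109.4) × 100
= 97.0%


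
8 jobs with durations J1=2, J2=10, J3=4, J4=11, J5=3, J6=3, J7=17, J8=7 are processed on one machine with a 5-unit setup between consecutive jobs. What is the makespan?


Makespan = Σ processing + (n-1) × setup
= (2 + 10 + 4 + 11 + 3 + 3 + 17 + 7) + (8-1)×5
= 57 + 35
= 92 time units


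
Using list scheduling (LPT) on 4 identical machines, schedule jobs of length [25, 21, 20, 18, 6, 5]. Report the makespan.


Jobs (LPT sorted): [25, 21, 20, 18, 6, 5]
Machines: 4
  J=25 → Machine 1 (load: 0+25=25)
  J=21 → Machine 2 (load: 0+21=21)
  J=20 → Machine 3 (load: 0+20=20)
  J=18 → Machine 4 (load: 0+18=18)
  J=6 → Machine 4 (load: 18+6=24)
  J=5 → Machine 3 (load: 20+5=25)
Machine loads: [25, 21, 25, 24]
Makespan = max = 25 time units


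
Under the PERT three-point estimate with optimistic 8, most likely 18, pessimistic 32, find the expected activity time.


te = (o + 4m + p) / 6
= (8 + 4×18 + 32) / 6
= (8 + 72 + 32) / 6
= 112 / 6
= 18.67


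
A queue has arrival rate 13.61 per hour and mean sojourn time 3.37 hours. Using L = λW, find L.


Little's law: L = λ × W
= 13.61 × 3.37
= 45.87


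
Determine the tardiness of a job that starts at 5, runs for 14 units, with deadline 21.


Completion = start + processing = 5 + 14 = 19
Tardiness = max(0, C - d) = max(0, 19 - 21)
= max(0, -2)
= 0


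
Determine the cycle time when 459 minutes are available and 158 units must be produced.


Cycle time = available time / demand
= 459 / 158
= 2.91 min/unit


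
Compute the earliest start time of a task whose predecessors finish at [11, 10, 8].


ES = max of all predecessor completion times
Predecessors: [11, 10, 8]
ES = max(11, 10, 8)
= 11


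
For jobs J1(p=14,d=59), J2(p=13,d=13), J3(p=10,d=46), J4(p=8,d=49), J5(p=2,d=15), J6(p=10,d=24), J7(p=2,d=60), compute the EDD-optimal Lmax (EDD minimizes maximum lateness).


EDD order: J2 → J5 → J6 → J3 → J4 → J1 → J7
Completion and lateness:
  J2: C=13, d=13, L=13-13=0
  J5: C=15, d=15, L=15-15=0
  J6: C=25, d=24, L=25-24=1
  J3: C=35, d=46, L=35-46=-11
  J4: C=43, d=49, L=43-49=-6
  J1: C=57, d=59, L=57-59=-2
  J7: C=59, d=60, L=59-60=-1
Lmax = max(0, 0, 1, -11, -6, -2, -1)
= 1


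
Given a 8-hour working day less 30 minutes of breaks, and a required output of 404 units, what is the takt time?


Available = 8×60 - 30 = 450 min
Takt time = 450 / 404
= 1.11 min/unit


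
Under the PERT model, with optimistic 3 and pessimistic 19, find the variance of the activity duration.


σ² = ((p - o) / 6)² = (p - o)² / 36
= (19 - 3)² / 36
= 16² / 36
= 256 / 36
= 7.1111


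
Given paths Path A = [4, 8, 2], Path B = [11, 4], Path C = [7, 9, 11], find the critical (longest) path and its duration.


Path A: 4 + 8 + 2 = 14
Path B: 11 + 4 = 15
Path C: 7 + 9 + 11 = 27
Critical path = longest = max(14, 15, 27)
= 27 (Path C)


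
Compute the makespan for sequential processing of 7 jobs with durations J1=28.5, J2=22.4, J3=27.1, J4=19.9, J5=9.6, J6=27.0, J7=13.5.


Sequential makespan: sum all processing times
= 28.5 + 22.4 + 27.1 + 19.9 + 9.6 + 27.0 + 13.5
= 148.0 time units


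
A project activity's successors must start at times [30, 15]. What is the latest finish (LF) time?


LF = min of all successor start times
Successors start at: [30, 15]
LF = min(30, 15)
= 15


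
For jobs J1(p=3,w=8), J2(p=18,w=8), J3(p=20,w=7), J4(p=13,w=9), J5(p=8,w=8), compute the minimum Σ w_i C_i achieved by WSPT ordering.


WSPT order (by p/w): J1 → J5 → J4 → J2 → J3
  J1: C=3, w·C=8×3=24
  J5: C=11, w·C=8×11=88
  J4: C=24, w·C=9×24=216
  J2: C=42, w·C=8×42=336
  J3: C=62, w·C=7×62=434
Σ w·C = 1098
= 1098


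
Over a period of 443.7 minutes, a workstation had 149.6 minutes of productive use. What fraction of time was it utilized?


Utilization = busy / total × 100
= 149.6 / 443.7 × 100
= 33.7%


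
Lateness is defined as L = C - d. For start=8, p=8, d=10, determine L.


Completion = 8 + 8 = 16
Lateness = C - d = 16 - 10
= 6


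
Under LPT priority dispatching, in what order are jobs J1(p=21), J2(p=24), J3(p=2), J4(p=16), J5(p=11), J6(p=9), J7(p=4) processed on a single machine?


LPT: sort by longest processing time first
  J2: p=24
  J1: p=21
  J4: p=16
  J5: p=11
  J6: p=9
  J7: p=4
  J3: p=2
Order: J2 → J1 → J4 → J5 → J6 → J7 → J3


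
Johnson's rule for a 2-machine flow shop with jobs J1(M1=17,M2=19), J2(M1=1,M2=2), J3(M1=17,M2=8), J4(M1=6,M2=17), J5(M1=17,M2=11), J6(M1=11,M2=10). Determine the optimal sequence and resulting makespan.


Johnson's rule:
Group 1 (M1≤M2, sort by M1): ['J2', 'J4', 'J1']
Group 2 (M1>M2, sort desc M2): ['J5', 'J6', 'J3']
Sequence: J2 → J4 → J1 → J5 → J6 → J3
Makespan calculation:
  J2: M1 done=1, M2 done=3
  J4: M1 done=7, M2 done=24
  J1: M1 done=24, M2 done=43
  J5: M1 done=41, M2 done=54
  J6: M1 done=52, M2 done=64
  J3: M1 done=69, M2 done=77
= Sequence: J2 → J4 → J1 → J5 → J6 → J3, Makespan: 77


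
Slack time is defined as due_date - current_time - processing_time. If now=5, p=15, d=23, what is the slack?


Slack = due - current_time - processing
= 23 - 5 - 15
= 3


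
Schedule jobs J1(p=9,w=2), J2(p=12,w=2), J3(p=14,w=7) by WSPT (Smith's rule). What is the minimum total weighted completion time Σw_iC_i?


WSPT order (by p/w): J3 → J1 → J2
  J3: C=14, w·C=7×14=98
  J1: C=23, w·C=2×23=46
  J2: C=35, w·C=2×35=70
Σ w·C = 214
= 214


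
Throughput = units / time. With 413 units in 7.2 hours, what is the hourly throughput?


Throughput = units / time
= 413 / 7.2
= 57.4 units/hour


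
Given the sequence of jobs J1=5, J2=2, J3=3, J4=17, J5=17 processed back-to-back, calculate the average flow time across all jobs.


Completion times:
  J1: completes at 5
  J2: completes at 7
  J3: completes at 10
  J4: completes at 27
  J5: completes at 44
Sum = 93
Average = 93/5
= 18.60


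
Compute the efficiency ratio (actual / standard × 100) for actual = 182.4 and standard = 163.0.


Efficiency = (actual / standard) × 100
= (182.4 / 163.0) × 100
= 111.9%


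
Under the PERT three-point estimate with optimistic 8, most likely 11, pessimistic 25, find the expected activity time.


te = (o + 4m + p) / 6
= (8 + 4×11 + 25) / 6
= (8 + 44 + 25) / 6
= 77 / 6
= 12.83


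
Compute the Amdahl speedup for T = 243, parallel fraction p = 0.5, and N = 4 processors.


Amdahl's law: T_p = T × ((1-p) + p/N)
= 243 × ((1-0.5) + 0.5/4)
= 243 × (0.50 + 0.1250)
= 243 × 0.6250
= 151.88
Speedup = 243/151.88
= 1.60×


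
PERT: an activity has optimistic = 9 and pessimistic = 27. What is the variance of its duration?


σ² = ((p - o) / 6)² = (p - o)² / 36
= (27 - 9)² / 36
= 18² / 36
= 324 / 36
= 9.0000


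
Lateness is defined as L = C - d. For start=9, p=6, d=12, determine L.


Completion = 9 + 6 = 15
Lateness = C - d = 15 - 12
= 3


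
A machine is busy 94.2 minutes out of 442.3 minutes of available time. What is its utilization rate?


Utilization = busy / total × 100
= 94.2 / 442.3 × 100
= 21.3%


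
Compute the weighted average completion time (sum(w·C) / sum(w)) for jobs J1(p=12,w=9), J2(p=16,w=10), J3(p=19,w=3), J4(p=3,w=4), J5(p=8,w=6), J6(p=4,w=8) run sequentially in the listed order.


Completion times:
  J1: C=12, w×C=9×12=108
  J2: C=28, w×C=10×28=280
  J3: C=47, w×C=3×47=141
  J4: C=50, w×C=4×50=200
  J5: C=58, w×C=6×58=348
  J6: C=62, w×C=8×62=496
Sum w×C = 1573
Sum w = 40
Weighted avg = 1573/40
= 39.33


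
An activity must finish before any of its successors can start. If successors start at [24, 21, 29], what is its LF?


LF = min of all successor start times
Successors start at: [24, 21, 29]
LF = min(24, 21, 29)
= 21


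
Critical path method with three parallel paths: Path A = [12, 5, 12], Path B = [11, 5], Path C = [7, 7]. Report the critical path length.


Path A: 12 + 5 + 12 = 29
Path B: 11 + 5 = 16
Path C: 7 + 7 = 14
Critical path = longest = max(29, 16, 14)
= 29 (Path A)


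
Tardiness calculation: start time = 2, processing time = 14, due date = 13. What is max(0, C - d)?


Completion = start + processing = 2 + 14 = 16
Tardiness = max(0, C - d) = max(0, 16 - 13)
= max(0, 3)
= 3


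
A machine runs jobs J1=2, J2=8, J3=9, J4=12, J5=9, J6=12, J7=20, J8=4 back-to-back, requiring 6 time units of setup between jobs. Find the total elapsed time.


Makespan = Σ processing + (n-1) × setup
= (2 + 8 + 9 + 12 + 9 + 12 + 20 + 4) + (8-1)×6
= 76 + 42
= 118 time units


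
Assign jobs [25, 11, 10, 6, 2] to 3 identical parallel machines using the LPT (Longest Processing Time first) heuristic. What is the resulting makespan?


Jobs (LPT sorted): [25, 11, 10, 6, 2]
Machines: 3
  J=25 → Machine 1 (load: 0+25=25)
  J=11 → Machine 2 (load: 0+11=11)
  J=10 → Machine 3 (load: 0+10=10)
  J=6 → Machine 3 (load: 10+6=16)
  J=2 → Machine 2 (load: 11+2=13)
Machine loads: [25, 13, 16]
Makespan = max = 25 time units


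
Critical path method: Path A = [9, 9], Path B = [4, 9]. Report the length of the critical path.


Path A: 9 + 9 = 18
Path B: 4 + 9 = 13
Critical path = longest = max(18, 13)
= 18 (Path A)


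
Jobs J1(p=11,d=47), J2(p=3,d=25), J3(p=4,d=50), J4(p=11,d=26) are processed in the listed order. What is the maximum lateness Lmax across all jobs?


Lateness per job (L = C - d):
  J1: C=11, d=47, L=-36
  J2: C=14, d=25, L=-11
  J3: C=18, d=50, L=-32
  J4: C=29, d=26, L=3
Lmax = max(-36, -11, -32, 3)
= 3


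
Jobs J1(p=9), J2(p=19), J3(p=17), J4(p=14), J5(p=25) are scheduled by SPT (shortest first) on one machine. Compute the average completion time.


SPT order: J1 → J4 → J3 → J2 → J5
Completion times:
  J1: C=9
  J4: C=23
  J3: C=40
  J2: C=59
  J5: C=84
Sum = 215, n = 5
Mean flow = 215/5
= 43.00


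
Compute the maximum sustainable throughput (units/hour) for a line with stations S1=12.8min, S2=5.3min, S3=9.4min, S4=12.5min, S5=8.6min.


Bottleneck = longest station time
Station times: [12.8, 5.3, 9.4, 12.5, 8.6]
Max = 12.8 min
Rate = 60 / 12.8
= 4.69 units/hour (bottleneck: 12.8min)


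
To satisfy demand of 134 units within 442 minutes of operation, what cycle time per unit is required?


Cycle time = available time / demand
= 442 / 134
= 3.30 min/unit


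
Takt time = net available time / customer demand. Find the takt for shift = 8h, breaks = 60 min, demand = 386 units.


Available = 8×60 - 60 = 420 min
Takt time = 420 / 386
= 1.09 min/unit


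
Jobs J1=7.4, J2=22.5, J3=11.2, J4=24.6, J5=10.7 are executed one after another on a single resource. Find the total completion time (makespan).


Sequential makespan: sum all processing times
= 7.4 + 22.5 + 11.2 + 24.6 + 10.7
= 76.4 time units


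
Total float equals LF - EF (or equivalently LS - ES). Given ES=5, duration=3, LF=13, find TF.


EF = ES + duration = 5 + 3 = 8
LS = LF - duration = 13 - 3 = 10
Total Float = LF - EF = 13 - 8
(or LS - ES = 10 - 5)
= 5


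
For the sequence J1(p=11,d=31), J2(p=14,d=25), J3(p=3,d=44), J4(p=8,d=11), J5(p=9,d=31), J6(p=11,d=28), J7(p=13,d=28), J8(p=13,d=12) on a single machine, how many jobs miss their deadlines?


Completion vs due date:
  J1: C=11, d=31 → on time
  J2: C=25, d=25 → on time
  J3: C=28, d=44 → on time
  J4: C=36, d=11 → TARDY
  J5: C=45, d=31 → TARDY
  J6: C=56, d=28 → TARDY
  J7: C=69, d=28 → TARDY
  J8: C=82, d=12 → TARDY
Tardy jobs: J4, J5, J6, J7, J8
Count = 5


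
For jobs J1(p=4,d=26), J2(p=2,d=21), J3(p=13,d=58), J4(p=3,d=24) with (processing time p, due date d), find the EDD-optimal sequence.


EDD: sort by earliest due date
  J2: d=21, p=2
  J4: d=24, p=3
  J1: d=26, p=4
  J3: d=58, p=13
Order: J2 → J4 → J1 → J3


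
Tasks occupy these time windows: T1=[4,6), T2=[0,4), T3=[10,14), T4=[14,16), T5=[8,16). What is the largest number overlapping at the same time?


Check each time point for overlaps:
  t=10: 2 tasks active (T3, T5)
Max concurrent = 2


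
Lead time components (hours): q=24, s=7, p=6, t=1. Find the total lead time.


Lead time = queue + setup + processing + transit
= 24 + 7 + 6 + 1
= 38 hours


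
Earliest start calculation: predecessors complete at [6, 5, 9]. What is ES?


ES = max of all predecessor completion times
Predecessors: [6, 5, 9]
ES = max(6, 5, 9)
= 9


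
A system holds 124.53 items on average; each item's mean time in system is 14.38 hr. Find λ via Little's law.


Little's law: L = λW → λ = L / W
= 124.53 / 14.38
= 8.66 per hour


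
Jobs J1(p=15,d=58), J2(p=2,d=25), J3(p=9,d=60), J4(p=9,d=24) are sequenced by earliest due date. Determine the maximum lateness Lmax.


EDD order: J4 → J2 → J1 → J3
Completion and lateness:
  J4: C=9, d=24, L=9-24=-15
  J2: C=11, d=25, L=11-25=-14
  J1: C=26, d=58, L=26-58=-32
  J3: C=35, d=60, L=35-60=-25
Lmax = max(-15, -14, -32, -25)
= -14


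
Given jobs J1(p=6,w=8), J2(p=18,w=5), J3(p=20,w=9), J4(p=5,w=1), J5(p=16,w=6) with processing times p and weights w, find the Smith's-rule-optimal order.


WSPT (Smith's rule): sort by p/w ascending
  J1: p/w = 6/8 = 0.750
  J3: p/w = 20/9 = 2.222
  J5: p/w = 16/6 = 2.667
  J2: p/w = 18/5 = 3.600
  J4: p/w = 5/1 = 5.000
Order: J1 → J3 → J5 → J2 → J4


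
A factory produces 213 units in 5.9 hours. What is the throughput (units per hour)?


Throughput = units / time
= 213 / 5.9
= 36.1 units/hour


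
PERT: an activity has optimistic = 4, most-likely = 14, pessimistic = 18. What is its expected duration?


te = (o + 4m + p) / 6
= (4 + 4×14 + 18) / 6
= (4 + 56 + 18) / 6
= 78 / 6
= 13.00


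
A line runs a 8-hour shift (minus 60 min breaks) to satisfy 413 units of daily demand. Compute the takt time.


Available = 8×60 - 60 = 420 min
Takt time = 420 / 413
= 1.02 min/unit


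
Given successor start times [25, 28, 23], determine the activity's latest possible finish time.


LF = min of all successor start times
Successors start at: [25, 28, 23]
LF = min(25, 28, 23)
= 23


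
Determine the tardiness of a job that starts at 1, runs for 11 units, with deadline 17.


Completion = start + processing = 1 + 11 = 12
Tardiness = max(0, C - d) = max(0, 12 - 17)
= max(0, -5)
= 0


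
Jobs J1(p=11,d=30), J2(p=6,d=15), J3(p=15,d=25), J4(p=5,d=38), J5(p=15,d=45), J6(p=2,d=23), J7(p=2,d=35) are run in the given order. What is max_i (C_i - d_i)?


Lateness per job (L = C - d):
  J1: C=11, d=30, L=-19
  J2: C=17, d=15, L=2
  J3: C=32, d=25, L=7
  J4: C=37, d=38, L=-1
  J5: C=52, d=45, L=7
  J6: C=54, d=23, L=31
  J7: C=56, d=35, L=21
Lmax = max(-19, 2, 7, -1, 7, 31, 21)
= 31


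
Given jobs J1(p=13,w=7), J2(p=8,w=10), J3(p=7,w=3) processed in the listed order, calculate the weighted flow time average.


Completion times:
  J1: C=13, w×C=7×13=91
  J2: C=21, w×C=10×21=210
  J3: C=28, w×C=3×28=84
Sum w×C = 385
Sum w = 20
Weighted avg = 385/20
= 19.25


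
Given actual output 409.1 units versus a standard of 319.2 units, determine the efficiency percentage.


Efficiency = (actual / standard) × 100
= (409.1 / 319.2) × 100
= 128.2%


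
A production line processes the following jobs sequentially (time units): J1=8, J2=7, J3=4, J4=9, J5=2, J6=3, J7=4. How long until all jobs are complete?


Sequential makespan: sum all processing times
= 8 + 7 + 4 + 9 + 2 + 3 + 4
= 37 time units


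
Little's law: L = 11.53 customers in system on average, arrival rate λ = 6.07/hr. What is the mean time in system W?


Little's law: L = λW → W = L / λ
= 11.53 / 6.07
= 1.90 hours


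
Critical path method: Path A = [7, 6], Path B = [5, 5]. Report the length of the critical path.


Path A: 7 + 6 = 13
Path B: 5 + 5 = 10
Critical path = longest = max(13, 10)
= 13 (Path A)


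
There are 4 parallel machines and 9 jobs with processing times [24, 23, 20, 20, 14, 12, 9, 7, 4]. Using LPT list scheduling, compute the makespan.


Jobs (LPT sorted): [24, 23, 20, 20, 14, 12, 9, 7, 4]
Machines: 4
  J=24 → Machine 1 (load: 0+24=24)
  J=23 → Machine 2 (load: 0+23=23)
  J=20 → Machine 3 (load: 0+20=20)
  J=20 → Machine 4 (load: 0+20=20)
  J=14 → Machine 3 (load: 20+14=34)
  J=12 → Machine 4 (load: 20+12=32)
  J=9 → Machine 2 (load: 23+9=32)
  J=7 → Machine 1 (load: 24+7=31)
  J=4 → Machine 1 (load: 31+4=35)
Machine loads: [35, 32, 34, 32]
Makespan = max = 35 time units


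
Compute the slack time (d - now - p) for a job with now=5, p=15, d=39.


Slack = due - current_time - processing
= 39 - 5 - 15
= 19


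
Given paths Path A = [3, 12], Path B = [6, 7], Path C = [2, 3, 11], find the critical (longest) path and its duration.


Path A: 3 + 12 = 15
Path B: 6 + 7 = 13
Path C: 2 + 3 + 11 = 16
Critical path = longest = max(15, 13, 16)
= 16 (Path C)


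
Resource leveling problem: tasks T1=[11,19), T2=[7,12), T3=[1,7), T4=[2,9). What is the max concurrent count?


Check each time point for overlaps:
  t=2: 2 tasks active (T3, T4)
Max concurrent = 2


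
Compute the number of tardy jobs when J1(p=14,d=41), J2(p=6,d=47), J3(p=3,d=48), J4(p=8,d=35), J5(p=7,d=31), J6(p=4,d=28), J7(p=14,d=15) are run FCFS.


Completion vs due date:
  J1: C=14, d=41 → on time
  J2: C=20, d=47 → on time
  J3: C=23, d=48 → on time
  J4: C=31, d=35 → on time
  J5: C=38, d=31 → TARDY
  J6: C=42, d=28 → TARDY
  J7: C=56, d=15 → TARDY
Tardy jobs: J5, J6, J7
Count = 3


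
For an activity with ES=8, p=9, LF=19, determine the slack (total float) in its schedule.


EF = ES + duration = 8 + 9 = 17
LS = LF - duration = 19 - 9 = 10
Total Float = LF - EF = 19 - 17
(or LS - ES = 10 - 8)
= 2


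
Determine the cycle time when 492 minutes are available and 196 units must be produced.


Cycle time = available time / demand
= 492 / 196
= 2.51 min/unit


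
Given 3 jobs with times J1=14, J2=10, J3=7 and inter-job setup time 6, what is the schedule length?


Makespan = Σ processing + (n-1) × setup
= (14 + 10 + 7) + (3-1)×6
= 31 + 12
= 43 time units


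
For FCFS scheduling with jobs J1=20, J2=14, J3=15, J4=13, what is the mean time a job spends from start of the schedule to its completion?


Completion times:
  J1: completes at 20
  J2: completes at 34
  J3: completes at 49
  J4: completes at 62
Sum = 165
Average = 165/4
= 41.25


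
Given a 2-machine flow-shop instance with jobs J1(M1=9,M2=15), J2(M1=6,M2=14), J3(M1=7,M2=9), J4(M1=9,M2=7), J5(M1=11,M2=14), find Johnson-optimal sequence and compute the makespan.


Johnson's rule:
Group 1 (M1≤M2, sort by M1): ['J2', 'J3', 'J1', 'J5']
Group 2 (M1>M2, sort desc M2): ['J4']
Sequence: J2 → J3 → J1 → J5 → J4
Makespan calculation:
  J2: M1 done=6, M2 done=20
  J3: M1 done=13, M2 done=29
  J1: M1 done=22, M2 done=44
  J5: M1 done=33, M2 done=58
  J4: M1 done=42, M2 done=65
= Sequence: J2 → J3 → J1 → J5 → J4, Makespan: 65


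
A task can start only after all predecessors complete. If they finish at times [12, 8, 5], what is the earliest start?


ES = max of all predecessor completion times
Predecessors: [12, 8, 5]
ES = max(12, 8, 5)
= 12


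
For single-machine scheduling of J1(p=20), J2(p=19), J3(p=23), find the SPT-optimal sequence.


SPT: sort by shortest processing time
  J2: p=19
  J1: p=20
  J3: p=23
Order: J2 → J1 → J3


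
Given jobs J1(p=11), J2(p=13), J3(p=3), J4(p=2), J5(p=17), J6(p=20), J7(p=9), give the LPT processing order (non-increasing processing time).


LPT: sort by longest processing time first
  J6: p=20
  J5: p=17
  J2: p=13
  J1: p=11
  J7: p=9
  J3: p=3
  J4: p=2
Order: J6 → J5 → J2 → J1 → J7 → J3 → J4


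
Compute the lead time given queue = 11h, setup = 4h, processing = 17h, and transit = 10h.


Lead time = queue + setup + processing + transit
= 11 + 4 + 17 + 10
= 42 hours


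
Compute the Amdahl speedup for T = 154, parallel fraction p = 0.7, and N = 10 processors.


Amdahl's law: T_p = T × ((1-p) + p/N)
= 154 × ((1-0.7) + 0.7/10)
= 154 × (0.30 + 0.0700)
= 154 × 0.3700
= 56.98
Speedup = 154/56.98
= 2.70×


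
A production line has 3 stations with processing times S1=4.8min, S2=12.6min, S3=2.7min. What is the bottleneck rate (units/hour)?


Bottleneck = longest station time
Station times: [4.8, 12.6, 2.7]
Max = 12.6 min
Rate = 60 / 12.6
= 4.76 units/hour (bottleneck: 12.6min)


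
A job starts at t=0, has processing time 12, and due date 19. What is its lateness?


Completion = 0 + 12 = 12
Lateness = C - d = 12 - 19
= -7


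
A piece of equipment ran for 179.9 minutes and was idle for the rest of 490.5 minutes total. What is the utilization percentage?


Utilization = busy / total × 100
= 179.9 / 490.5 × 100
= 36.7%


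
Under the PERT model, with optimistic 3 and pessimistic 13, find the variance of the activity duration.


σ² = ((p - o) / 6)² = (p - o)² / 36
= (13 - 3)² / 36
= 10² / 36
= 100 / 36
= 2.7778


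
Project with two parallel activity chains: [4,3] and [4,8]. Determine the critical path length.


Path A: 4 + 3 = 7
Path B: 4 + 8 = 12
Critical path = longest = max(7, 12)
= 12 (Path B)


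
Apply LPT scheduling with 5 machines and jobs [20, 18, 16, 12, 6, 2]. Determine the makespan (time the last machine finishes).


Jobs (LPT sorted): [20, 18, 16, 12, 6, 2]
Machines: 5
  J=20 → Machine 1 (load: 0+20=20)
  J=18 → Machine 2 (load: 0+18=18)
  J=16 → Machine 3 (load: 0+16=16)
  J=12 → Machine 4 (load: 0+12=12)
  J=6 → Machine 5 (load: 0+6=6)
  J=2 → Machine 5 (load: 6+2=8)
Machine loads: [20, 18, 16, 12, 8]
Makespan = max = 20 time units


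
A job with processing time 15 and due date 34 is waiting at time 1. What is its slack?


Slack = due - current_time - processing
= 34 - 1 - 15
= 18


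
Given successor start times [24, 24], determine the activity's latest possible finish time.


LF = min of all successor start times
Successors start at: [24, 24]
LF = min(24, 24)
= 24


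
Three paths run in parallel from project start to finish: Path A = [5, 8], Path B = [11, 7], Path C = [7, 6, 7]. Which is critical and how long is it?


Path A: 5 + 8 = 13
Path B: 11 + 7 = 18
Path C: 7 + 6 + 7 = 20
Critical path = longest = max(13, 18, 20)
= 20 (Path C)


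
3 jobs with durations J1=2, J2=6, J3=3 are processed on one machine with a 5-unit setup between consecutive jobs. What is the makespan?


Makespan = Σ processing + (n-1) × setup
= (2 + 6 + 3) + (3-1)×5
= 11 + 10
= 21 time units


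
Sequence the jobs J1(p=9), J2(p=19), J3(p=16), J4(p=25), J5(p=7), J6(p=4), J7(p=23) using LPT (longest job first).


LPT: sort by longest processing time first
  J4: p=25
  J7: p=23
  J2: p=19
  J3: p=16
  J1: p=9
  J5: p=7
  J6: p=4
Order: J4 → J7 → J2 → J3 → J1 → J5 → J6


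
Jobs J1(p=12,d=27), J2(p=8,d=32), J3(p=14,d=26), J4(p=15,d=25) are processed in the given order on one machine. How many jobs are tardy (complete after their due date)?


Completion vs due date:
  J1: C=12, d=27 → on time
  J2: C=20, d=32 → on time
  J3: C=34, d=26 → TARDY
  J4: C=49, d=25 → TARDY
Tardy jobs: J3, J4
Count = 2


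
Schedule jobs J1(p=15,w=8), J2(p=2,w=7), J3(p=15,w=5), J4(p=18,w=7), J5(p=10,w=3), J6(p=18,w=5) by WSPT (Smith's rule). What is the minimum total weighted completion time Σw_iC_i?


WSPT order (by p/w): J2 → J1 → J4 → J3 → J5 → J6
  J2: C=2, w·C=7×2=14
  J1: C=17, w·C=8×17=136
  J4: C=35, w·C=7×35=245
  J3: C=50, w·C=5×50=250
  J5: C=60, w·C=3×60=180
  J6: C=78, w·C=5×78=390
Σ w·C = 1215
= 1215


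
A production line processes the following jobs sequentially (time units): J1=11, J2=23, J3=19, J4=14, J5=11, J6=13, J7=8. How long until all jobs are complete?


Sequential makespan: sum all processing times
= 11 + 23 + 19 + 14 + 11 + 13 + 8
= 99 time units


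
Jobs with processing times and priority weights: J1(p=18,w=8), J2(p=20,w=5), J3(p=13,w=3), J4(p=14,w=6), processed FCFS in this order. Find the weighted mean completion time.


Completion times:
  J1: C=18, w×C=8×18=144
  J2: C=38, w×C=5×38=190
  J3: C=51, w×C=3×51=153
  J4: C=65, w×C=6×65=390
Sum w×C = 877
Sum w = 22
Weighted avg = 877/22
= 39.86


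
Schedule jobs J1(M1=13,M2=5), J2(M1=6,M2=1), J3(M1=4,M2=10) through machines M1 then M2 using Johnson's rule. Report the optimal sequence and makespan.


Johnson's rule:
Group 1 (M1≤M2, sort by M1): ['J3']
Group 2 (M1>M2, sort desc M2): ['J1', 'J2']
Sequence: J3 → J1 → J2
Makespan calculation:
  J3: M1 done=4, M2 done=14
  J1: M1 done=17, M2 done=22
  J2: M1 done=23, M2 done=24
= Sequence: J3 → J1 → J2, Makespan: 24


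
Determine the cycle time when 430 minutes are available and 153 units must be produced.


Cycle time = available time / demand
= 430 / 153
= 2.81 min/unit


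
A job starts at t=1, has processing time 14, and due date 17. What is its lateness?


Completion = 1 + 14 = 15
Lateness = C - d = 15 - 17
= -2


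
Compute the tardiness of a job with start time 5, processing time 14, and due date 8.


Completion = start + processing = 5 + 14 = 19
Tardiness = max(0, C - d) = max(0, 19 - 8)
= max(0, 11)
= 11


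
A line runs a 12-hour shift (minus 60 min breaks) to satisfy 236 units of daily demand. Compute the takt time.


Available = 12×60 - 60 = 660 min
Takt time = 660 / 236
= 2.80 min/unit


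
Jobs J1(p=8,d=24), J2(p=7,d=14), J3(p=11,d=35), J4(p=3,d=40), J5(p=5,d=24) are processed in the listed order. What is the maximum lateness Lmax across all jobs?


Lateness per job (L = C - d):
  J1: C=8, d=24, L=-16
  J2: C=15, d=14, L=1
  J3: C=26, d=35, L=-9
  J4: C=29, d=40, L=-11
  J5: C=34, d=24, L=10
Lmax = max(-16, 1, -9, -11, 10)
= 10


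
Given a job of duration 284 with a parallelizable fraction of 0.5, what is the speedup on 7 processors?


Amdahl's law: T_p = T × ((1-p) + p/N)
= 284 × ((1-0.5) + 0.5/7)
= 284 × (0.50 + 0.0714)
= 284 × 0.5714
= 162.29
Speedup = 284/162.29
= 1.75×


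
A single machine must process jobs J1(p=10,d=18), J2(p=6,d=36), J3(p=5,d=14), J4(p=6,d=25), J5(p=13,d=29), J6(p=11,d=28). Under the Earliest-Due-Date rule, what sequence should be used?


EDD: sort by earliest due date
  J3: d=14, p=5
  J1: d=18, p=10
  J4: d=25, p=6
  J6: d=28, p=11
  J5: d=29, p=13
  J2: d=36, p=6
Order: J3 → J1 → J4 → J6 → J5 → J2


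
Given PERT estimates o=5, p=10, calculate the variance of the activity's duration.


σ² = ((p - o) / 6)² = (p - o)² / 36
= (10 - 5)² / 36
= 5² / 36
= 25 / 36
= 0.6944


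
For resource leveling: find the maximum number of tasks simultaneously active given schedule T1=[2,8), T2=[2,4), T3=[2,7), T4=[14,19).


Check each time point for overlaps:
  t=2: 3 tasks active (T1, T2, T3)
Max concurrent = 3


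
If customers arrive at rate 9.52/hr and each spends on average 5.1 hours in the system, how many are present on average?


Little's law: L = λ × W
= 9.52 × 5.1
= 48.55


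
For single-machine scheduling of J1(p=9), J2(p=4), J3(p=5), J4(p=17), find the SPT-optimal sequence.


SPT: sort by shortest processing time
  J2: p=4
  J3: p=5
  J1: p=9
  J4: p=17
Order: J2 → J3 → J1 → J4


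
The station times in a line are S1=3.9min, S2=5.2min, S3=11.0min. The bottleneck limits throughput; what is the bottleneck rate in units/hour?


Bottleneck = longest station time
Station times: [3.9, 5.2, 11.0]
Max = 11.0 min
Rate = 60 / 11.0
= 5.45 units/hour (bottleneck: 11.0min)


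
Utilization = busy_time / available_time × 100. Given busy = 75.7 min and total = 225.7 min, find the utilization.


Utilization = busy / total × 100
= 75.7 / 225.7 × 100
= 33.5%


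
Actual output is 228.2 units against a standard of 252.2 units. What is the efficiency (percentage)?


Efficiency = (actual / standard) × 100
= (228.2 / 252.2) × 100
= 90.5%


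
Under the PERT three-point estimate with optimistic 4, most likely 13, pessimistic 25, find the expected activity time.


te = (o + 4m + p) / 6
= (4 + 4×13 + 25) / 6
= (4 + 52 + 25) / 6
= 81 / 6
= 13.50


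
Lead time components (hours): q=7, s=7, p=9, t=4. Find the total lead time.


Lead time = queue + setup + processing + transit
= 7 + 7 + 9 + 4
= 27 hours


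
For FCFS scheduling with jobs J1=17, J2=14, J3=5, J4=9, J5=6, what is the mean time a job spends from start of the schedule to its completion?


Completion times:
  J1: completes at 17
  J2: completes at 31
  J3: completes at 36
  J4: completes at 45
  J5: completes at 51
Sum = 180
Average = 180/5
= 36.00


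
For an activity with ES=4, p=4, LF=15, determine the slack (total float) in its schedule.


EF = ES + duration = 4 + 4 = 8
LS = LF - duration = 15 - 4 = 11
Total Float = LF - EF = 15 - 8
(or LS - ES = 11 - 4)
= 7


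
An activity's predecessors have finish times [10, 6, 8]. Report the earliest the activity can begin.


ES = max of all predecessor completion times
Predecessors: [10, 6, 8]
ES = max(10, 6, 8)
= 10


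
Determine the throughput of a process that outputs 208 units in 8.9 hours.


Throughput = units / time
= 208 / 8.9
= 23.4 units/hour
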